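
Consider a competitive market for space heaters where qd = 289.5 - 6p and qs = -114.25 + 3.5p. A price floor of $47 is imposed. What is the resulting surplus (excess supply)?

Equilibrium price would be p* = 42.5, so the floor at 47 binds.
At p = 47: qd = 7.5, qs = 50.25.
Surplus = 50.25 − 7.5 = 42.75.

Surplus = 42.75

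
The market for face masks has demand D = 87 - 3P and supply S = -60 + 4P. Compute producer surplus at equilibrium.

Producer surplus = 72

Equilibrium: 87 - 3P = -60 + 4P gives P* = 21, Q* = 24.
Supply starts at P = 15 (where S = 0).
PS = ½(21 − 15)(24) = 72.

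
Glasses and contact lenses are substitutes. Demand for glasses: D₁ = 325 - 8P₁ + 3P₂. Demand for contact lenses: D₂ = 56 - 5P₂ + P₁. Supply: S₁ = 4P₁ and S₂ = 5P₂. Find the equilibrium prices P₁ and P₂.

P₁ = 3418/117, P₂ = 997/117

Market 1: 325 - 8P₁ + 3P₂ = 4P₁ → 12P₁ - 3P₂ = 325.
Market 2: 10P₂ - P₁ = 56.
Eliminating P₂: 10×(1) + 3×(2) gives 117P₁ = 3418, so P₁ = 3418/117.
Back-substitute into (2): P₂ = (56 + 1×3418/117) / 10 = 997/117.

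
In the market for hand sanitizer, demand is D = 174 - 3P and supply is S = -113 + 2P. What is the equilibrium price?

P* = 57.4

Set D = S: 174 - 3P = -113 + 2P.
287 = 5P, so P* = 57.4.
Q* = 174 − 3(57.4) = 1.8.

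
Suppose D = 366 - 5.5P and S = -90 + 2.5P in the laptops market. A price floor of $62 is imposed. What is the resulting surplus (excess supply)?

Equilibrium price would be P* = 57, so the floor at 62 binds.
At P = 62: D = 25, S = 65.
Surplus = 65 − 25 = 40.

Surplus = 40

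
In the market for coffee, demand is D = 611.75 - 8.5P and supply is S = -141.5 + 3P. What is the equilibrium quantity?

Q* = 55

Set D = S: 611.75 - 8.5P = -141.5 + 3P.
753.25 = 11.5P, so P* = 65.5.
Q* = 611.75 − 8.5(65.5) = 55.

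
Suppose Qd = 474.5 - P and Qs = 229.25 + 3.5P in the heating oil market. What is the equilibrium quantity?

Set Qd = Qs: 474.5 - P = 229.25 + 3.5P.
245.25 = 4.5P, so P* = 54.5.
Q* = 474.5 − 1(54.5) = 420.

Q* = 420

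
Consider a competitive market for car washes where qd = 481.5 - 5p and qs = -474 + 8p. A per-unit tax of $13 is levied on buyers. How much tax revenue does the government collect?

Tax revenue = 962

Pre-tax equilibrium: p* = 73.5, q* = 114.
Tax on buyers shifts demand to qd = 481.5 − 5(p + 13) = 416.5 - 5p.
416.5 - 5p = -474 + 8p gives seller price ps = 68.5; buyers pay pb = 68.5 + 13 = 81.5.
New quantity: q = 481.5 − 5(81.5) = 74.
Revenue = 13 × 74 = 962.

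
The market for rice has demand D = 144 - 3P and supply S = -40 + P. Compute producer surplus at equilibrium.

Producer surplus = 18

Equilibrium: 144 - 3P = -40 + P gives P* = 46, Q* = 6.
Supply starts at P = 40 (where S = 0).
PS = ½(46 − 40)(6) = 18.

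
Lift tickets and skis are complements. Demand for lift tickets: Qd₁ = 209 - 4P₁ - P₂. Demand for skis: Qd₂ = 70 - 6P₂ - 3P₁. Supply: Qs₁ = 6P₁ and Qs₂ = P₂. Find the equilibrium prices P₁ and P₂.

Market 1: 209 - 4P₁ - P₂ = 6P₁ → 10P₁ + P₂ = 209.
Market 2: 7P₂ + 3P₁ = 70.
Eliminating P₂: 7×(1) − 1×(2) gives 67P₁ = 1393, so P₁ = 1393/67.
Back-substitute into (2): P₂ = (70 − 3×1393/67) / 7 = 73/67.

P₁ = 1393/67, P₂ = 73/67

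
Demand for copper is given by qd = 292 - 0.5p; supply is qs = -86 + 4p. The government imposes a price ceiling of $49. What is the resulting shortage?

Equilibrium price would be p* = 84, so the ceiling at 49 binds.
At p = 49: qd = 292 − 0.5(49) = 267.5, qs = -86 + 4(49) = 110.
Shortage = 267.5 − 110 = 157.5.

Shortage = 157.5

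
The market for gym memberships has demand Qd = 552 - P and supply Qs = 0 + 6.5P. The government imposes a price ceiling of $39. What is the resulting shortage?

Shortage = 259.5

Equilibrium price would be P* = 73.6, so the ceiling at 39 binds.
At P = 39: Qd = 552 − 1(39) = 513, Qs = 0 + 6.5(39) = 253.5.
Shortage = 513 − 253.5 = 259.5.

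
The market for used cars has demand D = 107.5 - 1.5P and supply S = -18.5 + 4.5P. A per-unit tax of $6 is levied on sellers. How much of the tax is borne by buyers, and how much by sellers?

Pre-tax equilibrium: P* = 21, Q* = 76.
Tax on sellers shifts supply to S = -18.5 + 4.5(P − 6) = -45.5 + 4.5P.
107.5 - 1.5P = -45.5 + 4.5P gives buyer price Pb = 25.5; sellers receive Ps = 25.5 − 6 = 19.5.
New quantity: Q = 107.5 − 1.5(25.5) = 69.25.
Buyer burden = 25.5 − 21 = 4.5; seller burden = 21 − 19.5 = 1.5.

Buyers bear $4.5, sellers bear $1.5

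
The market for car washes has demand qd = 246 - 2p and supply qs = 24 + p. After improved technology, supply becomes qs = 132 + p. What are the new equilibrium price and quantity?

p' = 38, q' = 170

Original equilibrium: p* = 74, q* = 98.
New equilibrium: 246 - 2p = 132 + p, so 114 = 3p and p' = 38; q' = 246 − 2(38) = 170.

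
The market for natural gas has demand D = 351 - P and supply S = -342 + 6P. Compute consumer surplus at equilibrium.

Equilibrium: 351 - P = -342 + 6P gives P* = 99, Q* = 252.
Demand choke price (D = 0): P = 351.
CS = ½(351 − 99)(252) = 31752.

Consumer surplus = 31752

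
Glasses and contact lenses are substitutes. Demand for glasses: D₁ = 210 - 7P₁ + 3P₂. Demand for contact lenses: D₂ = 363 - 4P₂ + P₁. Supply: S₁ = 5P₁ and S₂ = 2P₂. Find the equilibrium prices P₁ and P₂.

P₁ = 783/23, P₂ = 1522/23

Market 1: 210 - 7P₁ + 3P₂ = 5P₁ → 12P₁ - 3P₂ = 210.
Market 2: 6P₂ - P₁ = 363.
Eliminating P₂: 6×(1) + 3×(2) gives 69P₁ = 2349, so P₁ = 783/23.
Back-substitute into (2): P₂ = (363 + 1×783/23) / 6 = 1522/23.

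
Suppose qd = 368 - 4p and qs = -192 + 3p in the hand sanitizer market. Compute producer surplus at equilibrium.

Producer surplus = 384

Equilibrium: 368 - 4p = -192 + 3p gives p* = 80, q* = 48.
Supply starts at p = 64 (where qs = 0).
PS = ½(80 − 64)(48) = 384.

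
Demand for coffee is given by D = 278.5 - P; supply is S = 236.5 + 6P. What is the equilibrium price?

P* = 6

Set D = S: 278.5 - P = 236.5 + 6P.
42 = 7P, so P* = 6.
Q* = 278.5 − 1(6) = 272.5.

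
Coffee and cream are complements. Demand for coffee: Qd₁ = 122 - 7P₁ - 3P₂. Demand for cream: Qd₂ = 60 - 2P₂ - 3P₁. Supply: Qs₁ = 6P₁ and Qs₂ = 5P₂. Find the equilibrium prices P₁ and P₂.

P₁ = 337/41, P₂ = 207/41

Market 1: 122 - 7P₁ - 3P₂ = 6P₁ → 13P₁ + 3P₂ = 122.
Market 2: 7P₂ + 3P₁ = 60.
Eliminating P₂: 7×(1) − 3×(2) gives 82P₁ = 674, so P₁ = 337/41.
Back-substitute into (2): P₂ = (60 − 3×337/41) / 7 = 207/41.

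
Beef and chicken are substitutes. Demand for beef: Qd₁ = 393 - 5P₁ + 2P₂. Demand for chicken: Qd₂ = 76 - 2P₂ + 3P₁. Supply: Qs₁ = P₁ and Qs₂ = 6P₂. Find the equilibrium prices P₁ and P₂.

Market 1: 393 - 5P₁ + 2P₂ = P₁ → 6P₁ - 2P₂ = 393.
Market 2: 8P₂ - 3P₁ = 76.
Eliminating P₂: 8×(1) + 2×(2) gives 42P₁ = 3296, so P₁ = 1648/21.
Back-substitute into (2): P₂ = (76 + 3×1648/21) / 8 = 545/14.

P₁ = 1648/21, P₂ = 545/14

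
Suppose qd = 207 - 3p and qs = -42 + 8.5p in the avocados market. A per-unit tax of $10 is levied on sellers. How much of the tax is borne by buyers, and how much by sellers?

Pre-tax equilibrium: p* = 498/23, q* = 3267/23.
Tax on sellers shifts supply to qs = -42 + 8.5(p − 10) = -127 + 8.5p.
207 - 3p = -127 + 8.5p gives buyer price pb = 668/23; sellers receive ps = 668/23 − 10 = 438/23.
New quantity: q = 207 − 3(668/23) = 2757/23.
Buyer burden = 668/23 − 498/23 = 170/23; seller burden = 498/23 − 438/23 = 60/23.

Buyers bear 170/23, sellers bear 60/23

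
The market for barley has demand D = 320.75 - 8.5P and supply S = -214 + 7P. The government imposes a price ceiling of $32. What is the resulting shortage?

Shortage = 38.75

Equilibrium price would be P* = 34.5, so the ceiling at 32 binds.
At P = 32: D = 320.75 − 8.5(32) = 48.75, S = -214 + 7(32) = 10.
Shortage = 48.75 − 10 = 38.75.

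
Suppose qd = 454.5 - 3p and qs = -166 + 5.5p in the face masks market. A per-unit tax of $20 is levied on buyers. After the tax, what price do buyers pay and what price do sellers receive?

Pre-tax equilibrium: p* = 73, q* = 235.5.
Tax on buyers shifts demand to qd = 454.5 − 3(p + 20) = 394.5 - 3p.
394.5 - 3p = -166 + 5.5p gives seller price ps = 1121/17; buyers pay pb = 1121/17 + 20 = 1461/17.
New quantity: q = 454.5 − 3(1461/17) = 6687/34.

Buyers pay 1461/17, sellers receive 1121/17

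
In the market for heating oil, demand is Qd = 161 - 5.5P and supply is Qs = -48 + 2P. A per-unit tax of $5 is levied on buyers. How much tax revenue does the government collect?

Pre-tax equilibrium: P* = 418/15, Q* = 116/15.
Tax on buyers shifts demand to Qd = 161 − 5.5(P + 5) = 133.5 - 5.5P.
133.5 - 5.5P = -48 + 2P gives seller price Ps = 24.2; buyers pay Pb = 24.2 + 5 = 29.2.
New quantity: Q = 161 − 5.5(29.2) = 0.4.
Revenue = 5 × 0.4 = 2.

Tax revenue = 2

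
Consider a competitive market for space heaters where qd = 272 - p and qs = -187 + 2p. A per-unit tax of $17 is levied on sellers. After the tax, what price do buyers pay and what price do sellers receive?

Buyers pay 493/3, sellers receive 442/3

Pre-tax equilibrium: p* = 153, q* = 119.
Tax on sellers shifts supply to qs = -187 + 2(p − 17) = -221 + 2p.
272 - p = -221 + 2p gives buyer price pb = 493/3; sellers receive ps = 493/3 − 17 = 442/3.
New quantity: q = 272 − 1(493/3) = 323/3.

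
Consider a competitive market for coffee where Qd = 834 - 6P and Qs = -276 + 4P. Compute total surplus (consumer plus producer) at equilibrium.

Total surplus = 5880

Equilibrium: 834 - 6P = -276 + 4P gives P* = 111, Q* = 168.
Demand choke price: P = 139; supply starts at P = 69.
CS = ½(139 − 111)(168) = 2352; PS = ½(111 − 69)(168) = 3528.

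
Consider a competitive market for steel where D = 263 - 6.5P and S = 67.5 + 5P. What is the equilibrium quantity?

Q* = 152.5

Set D = S: 263 - 6.5P = 67.5 + 5P.
195.5 = 11.5P, so P* = 17.
Q* = 263 − 6.5(17) = 152.5.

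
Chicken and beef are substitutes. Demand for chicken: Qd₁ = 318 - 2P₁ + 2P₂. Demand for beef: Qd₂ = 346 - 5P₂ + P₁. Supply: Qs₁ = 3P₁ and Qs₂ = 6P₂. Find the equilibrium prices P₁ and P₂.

P₁ = 4190/53, P₂ = 2048/53

Market 1: 318 - 2P₁ + 2P₂ = 3P₁ → 5P₁ - 2P₂ = 318.
Market 2: 11P₂ - P₁ = 346.
Eliminating P₂: 11×(1) + 2×(2) gives 53P₁ = 4190, so P₁ = 4190/53.
Back-substitute into (2): P₂ = (346 + 1×4190/53) / 11 = 2048/53.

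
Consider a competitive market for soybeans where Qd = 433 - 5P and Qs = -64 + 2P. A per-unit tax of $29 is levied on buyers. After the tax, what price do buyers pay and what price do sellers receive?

Buyers pay 555/7, sellers receive 352/7

Pre-tax equilibrium: P* = 71, Q* = 78.
Tax on buyers shifts demand to Qd = 433 − 5(P + 29) = 288 - 5P.
288 - 5P = -64 + 2P gives seller price Ps = 352/7; buyers pay Pb = 352/7 + 29 = 555/7.
New quantity: Q = 433 − 5(555/7) = 256/7.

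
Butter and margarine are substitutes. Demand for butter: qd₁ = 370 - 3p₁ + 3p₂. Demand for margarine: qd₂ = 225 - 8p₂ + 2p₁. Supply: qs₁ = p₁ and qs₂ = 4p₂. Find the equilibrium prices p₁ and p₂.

p₁ = 1705/14, p₂ = 820/21

Market 1: 370 - 3p₁ + 3p₂ = p₁ → 4p₁ - 3p₂ = 370.
Market 2: 12p₂ - 2p₁ = 225.
Eliminating p₂: 12×(1) + 3×(2) gives 42p₁ = 5115, so p₁ = 1705/14.
Back-substitute into (2): p₂ = (225 + 2×1705/14) / 12 = 820/21.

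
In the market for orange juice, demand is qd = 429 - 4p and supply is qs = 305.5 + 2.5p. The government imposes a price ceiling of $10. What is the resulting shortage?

Shortage = 58.5

Equilibrium price would be p* = 19, so the ceiling at 10 binds.
At p = 10: qd = 429 − 4(10) = 389, qs = 305.5 + 2.5(10) = 330.5.
Shortage = 389 − 330.5 = 58.5.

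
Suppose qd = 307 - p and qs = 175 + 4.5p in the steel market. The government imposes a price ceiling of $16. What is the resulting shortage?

Equilibrium price would be p* = 24, so the ceiling at 16 binds.
At p = 16: qd = 307 − 1(16) = 291, qs = 175 + 4.5(16) = 247.
Shortage = 291 − 247 = 44.

Shortage = 44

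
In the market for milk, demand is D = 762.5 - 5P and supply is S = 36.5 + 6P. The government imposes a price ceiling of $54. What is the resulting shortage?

Equilibrium price would be P* = 66, so the ceiling at 54 binds.
At P = 54: D = 762.5 − 5(54) = 492.5, S = 36.5 + 6(54) = 360.5.
Shortage = 492.5 − 360.5 = 132.

Shortage = 132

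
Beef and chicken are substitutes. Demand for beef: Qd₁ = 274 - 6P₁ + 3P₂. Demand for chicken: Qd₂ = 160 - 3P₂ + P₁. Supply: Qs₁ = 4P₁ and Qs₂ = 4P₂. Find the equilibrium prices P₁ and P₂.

P₁ = 2398/67, P₂ = 1874/67

Market 1: 274 - 6P₁ + 3P₂ = 4P₁ → 10P₁ - 3P₂ = 274.
Market 2: 7P₂ - P₁ = 160.
Eliminating P₂: 7×(1) + 3×(2) gives 67P₁ = 2398, so P₁ = 2398/67.
Back-substitute into (2): P₂ = (160 + 1×2398/67) / 7 = 1874/67.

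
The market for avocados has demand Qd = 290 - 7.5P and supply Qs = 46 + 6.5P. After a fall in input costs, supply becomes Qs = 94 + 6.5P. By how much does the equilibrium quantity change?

Original equilibrium: P* = 122/7, Q* = 1115/7.
New equilibrium: 290 - 7.5P = 94 + 6.5P, so 196 = 14P and P' = 14; Q' = 290 − 7.5(14) = 185.
Change in quantity: 185 − 1115/7 = 180/7.

ΔQ = 180/7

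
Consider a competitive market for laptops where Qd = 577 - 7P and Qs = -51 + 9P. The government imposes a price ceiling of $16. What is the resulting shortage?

Shortage = 372

Equilibrium price would be P* = 39.25, so the ceiling at 16 binds.
At P = 16: Qd = 577 − 7(16) = 465, Qs = -51 + 9(16) = 93.
Shortage = 465 − 93 = 372.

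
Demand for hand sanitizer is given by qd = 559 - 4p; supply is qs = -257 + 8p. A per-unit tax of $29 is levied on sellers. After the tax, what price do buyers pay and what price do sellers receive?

Buyers pay 262/3, sellers receive 175/3

Pre-tax equilibrium: p* = 68, q* = 287.
Tax on sellers shifts supply to qs = -257 + 8(p − 29) = -489 + 8p.
559 - 4p = -489 + 8p gives buyer price pb = 262/3; sellers receive ps = 262/3 − 29 = 175/3.
New quantity: q = 559 − 4(262/3) = 629/3.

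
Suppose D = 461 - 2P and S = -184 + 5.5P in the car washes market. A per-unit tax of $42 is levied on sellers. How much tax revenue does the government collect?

Tax revenue = 9550.8

Pre-tax equilibrium: P* = 86, Q* = 289.
Tax on sellers shifts supply to S = -184 + 5.5(P − 42) = -415 + 5.5P.
461 - 2P = -415 + 5.5P gives buyer price Pb = 116.8; sellers receive Ps = 116.8 − 42 = 74.8.
New quantity: Q = 461 − 2(116.8) = 227.4.
Revenue = 42 × 227.4 = 9550.8.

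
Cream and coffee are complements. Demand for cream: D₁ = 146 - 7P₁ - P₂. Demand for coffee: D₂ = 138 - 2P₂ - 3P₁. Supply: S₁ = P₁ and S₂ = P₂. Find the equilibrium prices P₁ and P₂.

P₁ = 100/7, P₂ = 222/7

Market 1: 146 - 7P₁ - P₂ = P₁ → 8P₁ + P₂ = 146.
Market 2: 3P₂ + 3P₁ = 138.
Eliminating P₂: 3×(1) − 1×(2) gives 21P₁ = 300, so P₁ = 100/7.
Back-substitute into (2): P₂ = (138 − 3×100/7) / 3 = 222/7.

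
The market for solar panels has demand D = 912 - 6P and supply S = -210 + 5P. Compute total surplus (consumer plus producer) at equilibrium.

Total surplus = 16500

Equilibrium: 912 - 6P = -210 + 5P gives P* = 102, Q* = 300.
Demand choke price: P = 152; supply starts at P = 42.
CS = ½(152 − 102)(300) = 7500; PS = ½(102 − 42)(300) = 9000.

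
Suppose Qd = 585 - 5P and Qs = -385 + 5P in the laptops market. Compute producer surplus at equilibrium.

Producer surplus = 1000

Equilibrium: 585 - 5P = -385 + 5P gives P* = 97, Q* = 100.
Supply starts at P = 77 (where Qs = 0).
PS = ½(97 − 77)(100) = 1000.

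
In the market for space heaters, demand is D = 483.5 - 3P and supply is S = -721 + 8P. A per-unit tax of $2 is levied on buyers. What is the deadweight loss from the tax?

Pre-tax equilibrium: P* = 109.5, Q* = 155.
Tax on buyers shifts demand to D = 483.5 − 3(P + 2) = 477.5 - 3P.
477.5 - 3P = -721 + 8P gives seller price Ps = 2397/22; buyers pay Pb = 2397/22 + 2 = 2441/22.
New quantity: Q = 483.5 − 3(2441/22) = 1657/11.
DWL = ½ × 2 × (155 − 1657/11) = 48/11.

Deadweight loss = 48/11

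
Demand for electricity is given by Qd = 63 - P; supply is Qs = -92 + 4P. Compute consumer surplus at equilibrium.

Consumer surplus = 512

Equilibrium: 63 - P = -92 + 4P gives P* = 31, Q* = 32.
Demand choke price (Qd = 0): P = 63.
CS = ½(63 − 31)(32) = 512.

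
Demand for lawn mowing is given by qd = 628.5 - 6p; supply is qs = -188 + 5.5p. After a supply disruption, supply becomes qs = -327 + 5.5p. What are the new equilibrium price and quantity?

p' = 1911/23, q' = 5979/46

Original equilibrium: p* = 71, q* = 202.5.
New equilibrium: 628.5 - 6p = -327 + 5.5p, so 955.5 = 11.5p and p' = 1911/23; q' = 628.5 − 6(1911/23) = 5979/46.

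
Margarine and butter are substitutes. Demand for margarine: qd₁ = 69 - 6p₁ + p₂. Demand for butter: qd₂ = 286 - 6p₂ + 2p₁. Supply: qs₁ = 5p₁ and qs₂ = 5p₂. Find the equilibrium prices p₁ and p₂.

p₁ = 1045/119, p₂ = 3284/119

Market 1: 69 - 6p₁ + p₂ = 5p₁ → 11p₁ - p₂ = 69.
Market 2: 11p₂ - 2p₁ = 286.
Eliminating p₂: 11×(1) + 1×(2) gives 119p₁ = 1045, so p₁ = 1045/119.
Back-substitute into (2): p₂ = (286 + 2×1045/119) / 11 = 3284/119.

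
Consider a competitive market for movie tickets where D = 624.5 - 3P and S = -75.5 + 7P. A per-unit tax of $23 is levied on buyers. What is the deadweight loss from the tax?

Pre-tax equilibrium: P* = 70, Q* = 414.5.
Tax on buyers shifts demand to D = 624.5 − 3(P + 23) = 555.5 - 3P.
555.5 - 3P = -75.5 + 7P gives seller price Ps = 63.1; buyers pay Pb = 63.1 + 23 = 86.1.
New quantity: Q = 624.5 − 3(86.1) = 366.2.
DWL = ½ × 23 × (414.5 − 366.2) = 555.45.

Deadweight loss = 555.45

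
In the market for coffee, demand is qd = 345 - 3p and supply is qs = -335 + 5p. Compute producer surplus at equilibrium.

Producer surplus = 810

Equilibrium: 345 - 3p = -335 + 5p gives p* = 85, q* = 90.
Supply starts at p = 67 (where qs = 0).
PS = ½(85 − 67)(90) = 810.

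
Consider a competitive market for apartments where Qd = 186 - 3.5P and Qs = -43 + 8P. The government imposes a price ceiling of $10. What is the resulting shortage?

Shortage = 114

Equilibrium price would be P* = 458/23, so the ceiling at 10 binds.
At P = 10: Qd = 186 − 3.5(10) = 151, Qs = -43 + 8(10) = 37.
Shortage = 151 − 37 = 114.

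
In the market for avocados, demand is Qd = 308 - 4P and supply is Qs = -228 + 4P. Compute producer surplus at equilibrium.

Equilibrium: 308 - 4P = -228 + 4P gives P* = 67, Q* = 40.
Supply starts at P = 57 (where Qs = 0).
PS = ½(67 − 57)(40) = 200.

Producer surplus = 200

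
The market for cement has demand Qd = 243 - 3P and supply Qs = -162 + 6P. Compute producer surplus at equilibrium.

Producer surplus = 972

Equilibrium: 243 - 3P = -162 + 6P gives P* = 45, Q* = 108.
Supply starts at P = 27 (where Qs = 0).
PS = ½(45 − 27)(108) = 972.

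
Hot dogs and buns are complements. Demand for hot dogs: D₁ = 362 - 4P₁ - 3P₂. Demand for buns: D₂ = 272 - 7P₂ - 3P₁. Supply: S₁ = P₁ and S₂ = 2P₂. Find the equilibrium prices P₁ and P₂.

P₁ = 407/6, P₂ = 137/18

Market 1: 362 - 4P₁ - 3P₂ = P₁ → 5P₁ + 3P₂ = 362.
Market 2: 9P₂ + 3P₁ = 272.
Eliminating P₂: 9×(1) − 3×(2) gives 36P₁ = 2442, so P₁ = 407/6.
Back-substitute into (2): P₂ = (272 − 3×407/6) / 9 = 137/18.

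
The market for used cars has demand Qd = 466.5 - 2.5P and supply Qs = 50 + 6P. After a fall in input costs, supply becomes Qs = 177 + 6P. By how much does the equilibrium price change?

ΔP = -254/17

Original equilibrium: P* = 49, Q* = 344.
New equilibrium: 466.5 - 2.5P = 177 + 6P, so 289.5 = 8.5P and P' = 579/17; Q' = 466.5 − 2.5(579/17) = 6483/17.
Change in price: 579/17 − 49 = -254/17.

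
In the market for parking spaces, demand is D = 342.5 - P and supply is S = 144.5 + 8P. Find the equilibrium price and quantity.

P* = 22, Q* = 320.5

Set D = S: 342.5 - P = 144.5 + 8P.
198 = 9P, so P* = 22.
Q* = 342.5 − 1(22) = 320.5.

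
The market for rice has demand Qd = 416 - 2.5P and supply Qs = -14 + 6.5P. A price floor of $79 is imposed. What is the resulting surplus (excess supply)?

Surplus = 281

Equilibrium price would be P* = 430/9, so the floor at 79 binds.
At P = 79: Qd = 218.5, Qs = 499.5.
Surplus = 499.5 − 218.5 = 281.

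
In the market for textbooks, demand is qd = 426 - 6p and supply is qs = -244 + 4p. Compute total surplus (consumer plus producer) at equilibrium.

Total surplus = 120

Equilibrium: 426 - 6p = -244 + 4p gives p* = 67, q* = 24.
Demand choke price: p = 71; supply starts at p = 61.
CS = ½(71 − 67)(24) = 48; PS = ½(67 − 61)(24) = 72.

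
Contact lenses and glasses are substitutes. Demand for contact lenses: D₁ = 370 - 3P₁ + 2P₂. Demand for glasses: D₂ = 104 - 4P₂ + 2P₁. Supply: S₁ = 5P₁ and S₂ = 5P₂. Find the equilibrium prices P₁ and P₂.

Market 1: 370 - 3P₁ + 2P₂ = 5P₁ → 8P₁ - 2P₂ = 370.
Market 2: 9P₂ - 2P₁ = 104.
Eliminating P₂: 9×(1) + 2×(2) gives 68P₁ = 3538, so P₁ = 1769/34.
Back-substitute into (2): P₂ = (104 + 2×1769/34) / 9 = 393/17.

P₁ = 1769/34, P₂ = 393/17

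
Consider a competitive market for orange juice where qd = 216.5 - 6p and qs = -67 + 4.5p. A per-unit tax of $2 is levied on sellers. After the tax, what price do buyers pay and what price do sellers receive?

Buyers pay 195/7, sellers receive 181/7

Pre-tax equilibrium: p* = 27, q* = 54.5.
Tax on sellers shifts supply to qs = -67 + 4.5(p − 2) = -76 + 4.5p.
216.5 - 6p = -76 + 4.5p gives buyer price pb = 195/7; sellers receive ps = 195/7 − 2 = 181/7.
New quantity: q = 216.5 − 6(195/7) = 691/14.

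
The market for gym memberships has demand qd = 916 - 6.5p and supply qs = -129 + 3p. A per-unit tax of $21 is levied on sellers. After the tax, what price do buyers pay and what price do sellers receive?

Buyers pay 2216/19, sellers receive 1817/19

Pre-tax equilibrium: p* = 110, q* = 201.
Tax on sellers shifts supply to qs = -129 + 3(p − 21) = -192 + 3p.
916 - 6.5p = -192 + 3p gives buyer price pb = 2216/19; sellers receive ps = 2216/19 − 21 = 1817/19.
New quantity: q = 916 − 6.5(2216/19) = 3000/19.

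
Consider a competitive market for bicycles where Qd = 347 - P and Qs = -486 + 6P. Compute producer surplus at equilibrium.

Producer surplus = 4332

Equilibrium: 347 - P = -486 + 6P gives P* = 119, Q* = 228.
Supply starts at P = 81 (where Qs = 0).
PS = ½(119 − 81)(228) = 4332.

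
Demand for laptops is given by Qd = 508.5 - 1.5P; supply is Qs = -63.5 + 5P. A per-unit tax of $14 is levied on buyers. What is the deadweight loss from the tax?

Deadweight loss = 1470/13

Pre-tax equilibrium: P* = 88, Q* = 376.5.
Tax on buyers shifts demand to Qd = 508.5 − 1.5(P + 14) = 487.5 - 1.5P.
487.5 - 1.5P = -63.5 + 5P gives seller price Ps = 1102/13; buyers pay Pb = 1102/13 + 14 = 1284/13.
New quantity: Q = 508.5 − 1.5(1284/13) = 9369/26.
DWL = ½ × 14 × (376.5 − 9369/26) = 1470/13.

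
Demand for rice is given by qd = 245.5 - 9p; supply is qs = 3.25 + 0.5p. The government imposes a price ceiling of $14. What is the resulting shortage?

Shortage = 109.25

Equilibrium price would be p* = 25.5, so the ceiling at 14 binds.
At p = 14: qd = 245.5 − 9(14) = 119.5, qs = 3.25 + 0.5(14) = 10.25.
Shortage = 119.5 − 10.25 = 109.25.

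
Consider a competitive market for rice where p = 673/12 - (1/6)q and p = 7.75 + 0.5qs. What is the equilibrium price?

Set the two price expressions equal: 673/12 - (1/6)q = 7.75 + 0.5q.
145/3 = (2/3)q, so q* = 72.5.
p* = 673/12 − (1/6)(72.5) = 44.

p* = 44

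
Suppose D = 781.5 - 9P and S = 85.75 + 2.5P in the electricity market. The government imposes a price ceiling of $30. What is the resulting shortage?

Shortage = 350.75

Equilibrium price would be P* = 60.5, so the ceiling at 30 binds.
At P = 30: D = 781.5 − 9(30) = 511.5, S = 85.75 + 2.5(30) = 160.75.
Shortage = 511.5 − 160.75 = 350.75.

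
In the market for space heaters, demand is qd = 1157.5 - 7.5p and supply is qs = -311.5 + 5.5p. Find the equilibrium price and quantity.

p* = 113, q* = 310

Set qd = qs: 1157.5 - 7.5p = -311.5 + 5.5p.
1469 = 13p, so p* = 113.
q* = 1157.5 − 7.5(113) = 310.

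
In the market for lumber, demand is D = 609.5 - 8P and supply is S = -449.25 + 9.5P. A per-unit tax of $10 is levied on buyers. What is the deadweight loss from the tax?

Pre-tax equilibrium: P* = 60.5, Q* = 125.5.
Tax on buyers shifts demand to D = 609.5 − 8(P + 10) = 529.5 - 8P.
529.5 - 8P = -449.25 + 9.5P gives seller price Ps = 783/14; buyers pay Pb = 783/14 + 10 = 923/14.
New quantity: Q = 609.5 − 8(923/14) = 1149/14.
DWL = ½ × 10 × (125.5 − 1149/14) = 1520/7.

Deadweight loss = 1520/7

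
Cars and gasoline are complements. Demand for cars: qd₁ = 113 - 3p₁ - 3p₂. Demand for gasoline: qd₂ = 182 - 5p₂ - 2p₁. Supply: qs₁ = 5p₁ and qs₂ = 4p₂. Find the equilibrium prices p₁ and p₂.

Market 1: 113 - 3p₁ - 3p₂ = 5p₁ → 8p₁ + 3p₂ = 113.
Market 2: 9p₂ + 2p₁ = 182.
Eliminating p₂: 9×(1) − 3×(2) gives 66p₁ = 471, so p₁ = 157/22.
Back-substitute into (2): p₂ = (182 − 2×157/22) / 9 = 205/11.

p₁ = 157/22, p₂ = 205/11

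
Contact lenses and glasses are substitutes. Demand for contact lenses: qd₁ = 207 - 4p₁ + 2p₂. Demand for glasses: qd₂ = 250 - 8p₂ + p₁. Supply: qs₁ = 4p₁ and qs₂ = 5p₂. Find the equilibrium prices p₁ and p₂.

Market 1: 207 - 4p₁ + 2p₂ = 4p₁ → 8p₁ - 2p₂ = 207.
Market 2: 13p₂ - p₁ = 250.
Eliminating p₂: 13×(1) + 2×(2) gives 102p₁ = 3191, so p₁ = 3191/102.
Back-substitute into (2): p₂ = (250 + 1×3191/102) / 13 = 2207/102.

p₁ = 3191/102, p₂ = 2207/102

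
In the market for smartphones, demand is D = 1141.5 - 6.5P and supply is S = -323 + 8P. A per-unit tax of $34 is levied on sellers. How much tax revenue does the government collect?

Pre-tax equilibrium: P* = 101, Q* = 485.
Tax on sellers shifts supply to S = -323 + 8(P − 34) = -595 + 8P.
1141.5 - 6.5P = -595 + 8P gives buyer price Pb = 3473/29; sellers receive Ps = 3473/29 − 34 = 2487/29.
New quantity: Q = 1141.5 − 6.5(3473/29) = 10529/29.
Revenue = 34 × 10529/29 = 357986/29.

Tax revenue = 357986/29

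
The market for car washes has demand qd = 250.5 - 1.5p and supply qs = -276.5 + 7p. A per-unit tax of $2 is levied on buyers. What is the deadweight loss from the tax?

Pre-tax equilibrium: p* = 62, q* = 157.5.
Tax on buyers shifts demand to qd = 250.5 − 1.5(p + 2) = 247.5 - 1.5p.
247.5 - 1.5p = -276.5 + 7p gives seller price ps = 1048/17; buyers pay pb = 1048/17 + 2 = 1082/17.
New quantity: q = 250.5 − 1.5(1082/17) = 5271/34.
DWL = ½ × 2 × (157.5 − 5271/34) = 42/17.

Deadweight loss = 42/17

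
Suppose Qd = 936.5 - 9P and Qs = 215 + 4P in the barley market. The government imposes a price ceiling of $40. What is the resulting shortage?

Equilibrium price would be P* = 55.5, so the ceiling at 40 binds.
At P = 40: Qd = 936.5 − 9(40) = 576.5, Qs = 215 + 4(40) = 375.
Shortage = 576.5 − 375 = 201.5.

Shortage = 201.5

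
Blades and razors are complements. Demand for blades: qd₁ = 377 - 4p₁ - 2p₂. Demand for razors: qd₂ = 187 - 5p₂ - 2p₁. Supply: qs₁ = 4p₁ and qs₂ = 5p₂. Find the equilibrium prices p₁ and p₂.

Market 1: 377 - 4p₁ - 2p₂ = 4p₁ → 8p₁ + 2p₂ = 377.
Market 2: 10p₂ + 2p₁ = 187.
Eliminating p₂: 10×(1) − 2×(2) gives 76p₁ = 3396, so p₁ = 849/19.
Back-substitute into (2): p₂ = (187 − 2×849/19) / 10 = 371/38.

p₁ = 849/19, p₂ = 371/38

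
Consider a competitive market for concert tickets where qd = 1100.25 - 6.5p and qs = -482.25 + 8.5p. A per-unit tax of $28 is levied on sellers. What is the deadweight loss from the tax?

Deadweight loss = 21658/15

Pre-tax equilibrium: p* = 105.5, q* = 414.5.
Tax on sellers shifts supply to qs = -482.25 + 8.5(p − 28) = -720.25 + 8.5p.
1100.25 - 6.5p = -720.25 + 8.5p gives buyer price pb = 3641/30; sellers receive ps = 3641/30 − 28 = 2801/30.
New quantity: q = 1100.25 − 6.5(3641/30) = 9341/30.
DWL = ½ × 28 × (414.5 − 9341/30) = 21658/15.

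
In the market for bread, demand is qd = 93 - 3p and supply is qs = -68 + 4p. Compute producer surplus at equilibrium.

Equilibrium: 93 - 3p = -68 + 4p gives p* = 23, q* = 24.
Supply starts at p = 17 (where qs = 0).
PS = ½(23 − 17)(24) = 72.

Producer surplus = 72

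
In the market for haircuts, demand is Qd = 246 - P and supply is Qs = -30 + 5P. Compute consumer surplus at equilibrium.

Consumer surplus = 20000

Equilibrium: 246 - P = -30 + 5P gives P* = 46, Q* = 200.
Demand choke price (Qd = 0): P = 246.
CS = ½(246 − 46)(200) = 20000.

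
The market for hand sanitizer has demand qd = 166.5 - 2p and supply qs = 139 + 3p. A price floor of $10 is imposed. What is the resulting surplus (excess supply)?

Equilibrium price would be p* = 5.5, so the floor at 10 binds.
At p = 10: qd = 146.5, qs = 169.
Surplus = 169 − 146.5 = 22.5.

Surplus = 22.5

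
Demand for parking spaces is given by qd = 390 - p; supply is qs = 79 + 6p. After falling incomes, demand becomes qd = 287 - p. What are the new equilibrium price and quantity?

Original equilibrium: p* = 311/7, q* = 2419/7.
New equilibrium: 287 - p = 79 + 6p, so 208 = 7p and p' = 208/7; q' = 287 − 1(208/7) = 1801/7.

p' = 208/7, q' = 1801/7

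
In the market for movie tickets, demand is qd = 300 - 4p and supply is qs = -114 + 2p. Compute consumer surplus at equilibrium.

Consumer surplus = 72

Equilibrium: 300 - 4p = -114 + 2p gives p* = 69, q* = 24.
Demand choke price (qd = 0): p = 75.
CS = ½(75 − 69)(24) = 72.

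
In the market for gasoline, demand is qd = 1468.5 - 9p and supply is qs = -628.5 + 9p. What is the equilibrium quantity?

Set qd = qs: 1468.5 - 9p = -628.5 + 9p.
2097 = 18p, so p* = 116.5.
q* = 1468.5 − 9(116.5) = 420.

q* = 420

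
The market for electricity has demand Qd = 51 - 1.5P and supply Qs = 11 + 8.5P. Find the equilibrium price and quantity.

P* = 4, Q* = 45

Set Qd = Qs: 51 - 1.5P = 11 + 8.5P.
40 = 10P, so P* = 4.
Q* = 51 − 1.5(4) = 45.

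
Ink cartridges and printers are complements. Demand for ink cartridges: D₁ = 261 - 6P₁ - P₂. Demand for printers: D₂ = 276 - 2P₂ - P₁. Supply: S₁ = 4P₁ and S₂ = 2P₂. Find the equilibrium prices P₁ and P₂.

Market 1: 261 - 6P₁ - P₂ = 4P₁ → 10P₁ + P₂ = 261.
Market 2: 4P₂ + P₁ = 276.
Eliminating P₂: 4×(1) − 1×(2) gives 39P₁ = 768, so P₁ = 256/13.
Back-substitute into (2): P₂ = (276 − 1×256/13) / 4 = 833/13.

P₁ = 256/13, P₂ = 833/13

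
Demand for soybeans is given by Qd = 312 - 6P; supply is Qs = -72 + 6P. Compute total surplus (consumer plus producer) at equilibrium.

Equilibrium: 312 - 6P = -72 + 6P gives P* = 32, Q* = 120.
Demand choke price: P = 52; supply starts at P = 12.
CS = ½(52 − 32)(120) = 1200; PS = ½(32 − 12)(120) = 1200.

Total surplus = 2400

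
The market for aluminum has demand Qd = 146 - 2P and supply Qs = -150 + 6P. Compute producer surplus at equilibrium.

Producer surplus = 432

Equilibrium: 146 - 2P = -150 + 6P gives P* = 37, Q* = 72.
Supply starts at P = 25 (where Qs = 0).
PS = ½(37 − 25)(72) = 432.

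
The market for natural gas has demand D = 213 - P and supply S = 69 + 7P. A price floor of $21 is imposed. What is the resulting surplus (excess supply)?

Surplus = 24

Equilibrium price would be P* = 18, so the floor at 21 binds.
At P = 21: D = 192, S = 216.
Surplus = 216 − 192 = 24.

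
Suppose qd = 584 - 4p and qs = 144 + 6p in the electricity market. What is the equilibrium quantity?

Set qd = qs: 584 - 4p = 144 + 6p.
440 = 10p, so p* = 44.
q* = 584 − 4(44) = 408.

q* = 408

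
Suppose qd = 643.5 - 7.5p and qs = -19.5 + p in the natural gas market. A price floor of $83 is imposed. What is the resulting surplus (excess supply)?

Surplus = 42.5

Equilibrium price would be p* = 78, so the floor at 83 binds.
At p = 83: qd = 21, qs = 63.5.
Surplus = 63.5 − 21 = 42.5.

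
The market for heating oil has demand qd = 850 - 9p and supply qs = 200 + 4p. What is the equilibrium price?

p* = 50

Set qd = qs: 850 - 9p = 200 + 4p.
650 = 13p, so p* = 50.
q* = 850 − 9(50) = 400.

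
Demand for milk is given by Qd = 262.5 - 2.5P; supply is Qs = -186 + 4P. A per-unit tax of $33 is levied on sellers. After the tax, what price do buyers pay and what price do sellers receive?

Buyers pay 1161/13, sellers receive 732/13

Pre-tax equilibrium: P* = 69, Q* = 90.
Tax on sellers shifts supply to Qs = -186 + 4(P − 33) = -318 + 4P.
262.5 - 2.5P = -318 + 4P gives buyer price Pb = 1161/13; sellers receive Ps = 1161/13 − 33 = 732/13.
New quantity: Q = 262.5 − 2.5(1161/13) = 510/13.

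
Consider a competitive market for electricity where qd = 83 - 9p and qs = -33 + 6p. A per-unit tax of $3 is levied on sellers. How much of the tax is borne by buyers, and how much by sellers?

Pre-tax equilibrium: p* = 116/15, q* = 13.4.
Tax on sellers shifts supply to qs = -33 + 6(p − 3) = -51 + 6p.
83 - 9p = -51 + 6p gives buyer price pb = 134/15; sellers receive ps = 134/15 − 3 = 89/15.
New quantity: q = 83 − 9(134/15) = 2.6.
Buyer burden = 134/15 − 116/15 = 1.2; seller burden = 116/15 − 89/15 = 1.8.

Buyers bear $1.2, sellers bear $1.8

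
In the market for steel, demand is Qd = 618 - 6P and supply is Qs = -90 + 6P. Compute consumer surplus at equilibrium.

Consumer surplus = 5808

Equilibrium: 618 - 6P = -90 + 6P gives P* = 59, Q* = 264.
Demand choke price (Qd = 0): P = 103.
CS = ½(103 − 59)(264) = 5808.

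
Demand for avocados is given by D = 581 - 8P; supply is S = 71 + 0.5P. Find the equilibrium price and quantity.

Set D = S: 581 - 8P = 71 + 0.5P.
510 = 8.5P, so P* = 60.
Q* = 581 − 8(60) = 101.

P* = 60, Q* = 101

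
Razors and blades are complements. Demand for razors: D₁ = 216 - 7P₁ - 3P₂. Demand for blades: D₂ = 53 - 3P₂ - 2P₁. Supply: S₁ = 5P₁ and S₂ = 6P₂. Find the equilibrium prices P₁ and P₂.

Market 1: 216 - 7P₁ - 3P₂ = 5P₁ → 12P₁ + 3P₂ = 216.
Market 2: 9P₂ + 2P₁ = 53.
Eliminating P₂: 9×(1) − 3×(2) gives 102P₁ = 1785, so P₁ = 17.5.
Back-substitute into (2): P₂ = (53 − 2×17.5) / 9 = 2.

P₁ = 17.5, P₂ = 2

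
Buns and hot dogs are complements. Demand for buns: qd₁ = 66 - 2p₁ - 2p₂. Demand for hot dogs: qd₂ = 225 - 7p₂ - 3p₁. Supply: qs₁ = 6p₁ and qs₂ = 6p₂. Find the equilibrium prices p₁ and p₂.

p₁ = 204/49, p₂ = 801/49

Market 1: 66 - 2p₁ - 2p₂ = 6p₁ → 8p₁ + 2p₂ = 66.
Market 2: 13p₂ + 3p₁ = 225.
Eliminating p₂: 13×(1) − 2×(2) gives 98p₁ = 408, so p₁ = 204/49.
Back-substitute into (2): p₂ = (225 − 3×204/49) / 13 = 801/49.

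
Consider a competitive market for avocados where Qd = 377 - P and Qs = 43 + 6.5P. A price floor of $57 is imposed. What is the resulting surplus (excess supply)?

Surplus = 93.5

Equilibrium price would be P* = 668/15, so the floor at 57 binds.
At P = 57: Qd = 320, Qs = 413.5.
Surplus = 413.5 − 320 = 93.5.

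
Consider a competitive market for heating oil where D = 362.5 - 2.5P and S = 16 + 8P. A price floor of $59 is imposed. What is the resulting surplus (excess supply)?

Equilibrium price would be P* = 33, so the floor at 59 binds.
At P = 59: D = 215, S = 488.
Surplus = 488 − 215 = 273.

Surplus = 273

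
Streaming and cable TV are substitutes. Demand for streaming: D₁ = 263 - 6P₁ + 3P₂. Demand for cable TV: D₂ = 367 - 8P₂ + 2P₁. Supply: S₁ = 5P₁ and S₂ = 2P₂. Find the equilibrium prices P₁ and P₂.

P₁ = 35.875, P₂ = 43.875

Market 1: 263 - 6P₁ + 3P₂ = 5P₁ → 11P₁ - 3P₂ = 263.
Market 2: 10P₂ - 2P₁ = 367.
Eliminating P₂: 10×(1) + 3×(2) gives 104P₁ = 3731, so P₁ = 35.875.
Back-substitute into (2): P₂ = (367 + 2×35.875) / 10 = 43.875.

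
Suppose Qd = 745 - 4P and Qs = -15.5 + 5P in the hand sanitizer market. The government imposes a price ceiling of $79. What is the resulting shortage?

Shortage = 49.5

Equilibrium price would be P* = 84.5, so the ceiling at 79 binds.
At P = 79: Qd = 745 − 4(79) = 429, Qs = -15.5 + 5(79) = 379.5.
Shortage = 429 − 379.5 = 49.5.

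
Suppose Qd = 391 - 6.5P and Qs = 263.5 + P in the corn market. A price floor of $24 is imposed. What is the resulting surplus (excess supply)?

Equilibrium price would be P* = 17, so the floor at 24 binds.
At P = 24: Qd = 235, Qs = 287.5.
Surplus = 287.5 − 235 = 52.5.

Surplus = 52.5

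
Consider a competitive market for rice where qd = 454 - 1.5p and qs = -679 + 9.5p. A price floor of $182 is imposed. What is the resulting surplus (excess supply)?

Surplus = 869

Equilibrium price would be p* = 103, so the floor at 182 binds.
At p = 182: qd = 181, qs = 1050.
Surplus = 1050 − 181 = 869.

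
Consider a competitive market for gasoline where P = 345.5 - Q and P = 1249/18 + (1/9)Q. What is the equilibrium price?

P* = 97

Set the two price expressions equal: 345.5 - Q = 1249/18 + (1/9)Q.
2485/9 = (10/9)Q, so Q* = 248.5.
P* = 345.5 − (1)(248.5) = 97.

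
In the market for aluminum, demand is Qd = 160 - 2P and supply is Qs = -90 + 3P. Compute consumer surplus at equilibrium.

Consumer surplus = 900

Equilibrium: 160 - 2P = -90 + 3P gives P* = 50, Q* = 60.
Demand choke price (Qd = 0): P = 80.
CS = ½(80 − 50)(60) = 900.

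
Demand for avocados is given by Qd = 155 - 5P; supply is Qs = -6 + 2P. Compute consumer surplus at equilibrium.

Equilibrium: 155 - 5P = -6 + 2P gives P* = 23, Q* = 40.
Demand choke price (Qd = 0): P = 31.
CS = ½(31 − 23)(40) = 160.

Consumer surplus = 160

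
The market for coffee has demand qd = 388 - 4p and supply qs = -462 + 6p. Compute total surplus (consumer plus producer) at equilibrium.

Equilibrium: 388 - 4p = -462 + 6p gives p* = 85, q* = 48.
Demand choke price: p = 97; supply starts at p = 77.
CS = ½(97 − 85)(48) = 288; PS = ½(85 − 77)(48) = 192.

Total surplus = 480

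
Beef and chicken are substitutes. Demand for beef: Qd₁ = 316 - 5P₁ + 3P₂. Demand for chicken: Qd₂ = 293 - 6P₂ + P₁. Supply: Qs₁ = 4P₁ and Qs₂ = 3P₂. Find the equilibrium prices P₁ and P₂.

Market 1: 316 - 5P₁ + 3P₂ = 4P₁ → 9P₁ - 3P₂ = 316.
Market 2: 9P₂ - P₁ = 293.
Eliminating P₂: 9×(1) + 3×(2) gives 78P₁ = 3723, so P₁ = 1241/26.
Back-substitute into (2): P₂ = (293 + 1×1241/26) / 9 = 2953/78.

P₁ = 1241/26, P₂ = 2953/78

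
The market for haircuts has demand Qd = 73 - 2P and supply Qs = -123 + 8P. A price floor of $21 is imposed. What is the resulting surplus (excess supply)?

Surplus = 14

Equilibrium price would be P* = 19.6, so the floor at 21 binds.
At P = 21: Qd = 31, Qs = 45.
Surplus = 45 − 31 = 14.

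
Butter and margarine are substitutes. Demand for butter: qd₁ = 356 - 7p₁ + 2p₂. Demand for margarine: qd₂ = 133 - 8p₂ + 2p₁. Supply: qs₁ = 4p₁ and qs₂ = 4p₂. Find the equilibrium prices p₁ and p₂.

p₁ = 35.453125, p₂ = 16.9921875

Market 1: 356 - 7p₁ + 2p₂ = 4p₁ → 11p₁ - 2p₂ = 356.
Market 2: 12p₂ - 2p₁ = 133.
Eliminating p₂: 12×(1) + 2×(2) gives 128p₁ = 4538, so p₁ = 35.453125.
Back-substitute into (2): p₂ = (133 + 2×35.453125) / 12 = 16.9921875.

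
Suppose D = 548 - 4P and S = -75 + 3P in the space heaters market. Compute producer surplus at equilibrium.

Equilibrium: 548 - 4P = -75 + 3P gives P* = 89, Q* = 192.
Supply starts at P = 25 (where S = 0).
PS = ½(89 − 25)(192) = 6144.

Producer surplus = 6144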